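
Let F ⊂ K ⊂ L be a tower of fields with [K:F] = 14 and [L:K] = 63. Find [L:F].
[L:F] = 882

The tower law says that for any tower of field extensions F ⊂ K ⊂ L with finite degrees, [L:F] = [L:K] · [K:F]. Here this gives [L:F] = 63 · 14 = 882.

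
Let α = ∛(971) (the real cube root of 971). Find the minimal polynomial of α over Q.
m_α(x) = x^3 - 971

α satisfies α^3 = 971, so x^3 - 971 annihilates α. By the rational root test, a rational root p/q (in lowest terms) of x^3 - 971 would satisfy p^3 = 971 q^3, forcing q = 1 and p^3 = 971; but 971 is not a perfect cube, contradiction. A monic cubic over Q with no rational root is irreducible (any nontrivial factorization would include a linear factor). Hence x^3 - 971 is the minimal polynomial of α, and in particular [Q(α):Q] = 3.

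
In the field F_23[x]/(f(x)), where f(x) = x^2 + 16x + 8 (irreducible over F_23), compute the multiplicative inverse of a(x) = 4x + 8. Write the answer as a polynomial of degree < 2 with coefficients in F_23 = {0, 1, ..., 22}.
a(x)^(-1) ≡ 21x + 18 (mod f(x))

Since f is irreducible over F_23, F_23[x]/(f) is a field and a(x) ≠ 0 has an inverse. Apply the extended Euclidean algorithm to f(x) and a(x) in F_23[x]: f(x) = (6x + 15)·a(x) + (3). The last nonzero remainder is the constant 3 = gcd(f, a) in F_23. Back-substituting through the division chain expresses 3 = s(x)·a(x) + t(x)·f(x) with s(x) ≡ 17x + 8 (mod f), so (17x + 8)·a(x) ≡ 3 (mod f). Multiplying by 3^(-1) ≡ 8 in F_23 gives a(x)^(-1) ≡ 8·(17x + 8) ≡ 21x + 18 (mod f). Check: (4x + 8)·(21x + 18) = 15x^2 + 10x + 6 ≡ 1 (mod x^2 + 16x + 8).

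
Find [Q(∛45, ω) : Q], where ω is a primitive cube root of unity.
[Q(∛45, ω) : Q] = 6

[Q(∛45):Q] = 3 (min poly x^3 - 45, irreducible since 45 is not a perfect cube). [Q(ω):Q] = 2 (min poly x^2 + x + 1). Since Q(∛45) ⊂ R and ω ∉ R, we have ω ∉ Q(∛45), so x^2 + x + 1 remains irreducible over Q(∛45) and [Q(∛45, ω) : Q(∛45)] = 2. By the tower law, [Q(∛45, ω) : Q] = 3 · 2 = 6. (In fact Q(∛45, ω) is the splitting field of x^3 - 45 over Q.)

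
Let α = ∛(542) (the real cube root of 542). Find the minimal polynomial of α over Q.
m_α(x) = x^3 - 542

α satisfies α^3 = 542, so x^3 - 542 annihilates α. By the rational root test, a rational root p/q (in lowest terms) of x^3 - 542 would satisfy p^3 = 542 q^3, forcing q = 1 and p^3 = 542; but 542 is not a perfect cube, contradiction. A monic cubic over Q with no rational root is irreducible (any nontrivial factorization would include a linear factor). Hence x^3 - 542 is the minimal polynomial of α, and in particular [Q(α):Q] = 3.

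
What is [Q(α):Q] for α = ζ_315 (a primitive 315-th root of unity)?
[Q(α):Q] = 144

The minimal polynomial of ζ_315 over Q is the 315-th cyclotomic polynomial Φ_315(x), which is irreducible over Q and has degree φ(315) = 144. Hence [Q(α):Q] = φ(315) = 144.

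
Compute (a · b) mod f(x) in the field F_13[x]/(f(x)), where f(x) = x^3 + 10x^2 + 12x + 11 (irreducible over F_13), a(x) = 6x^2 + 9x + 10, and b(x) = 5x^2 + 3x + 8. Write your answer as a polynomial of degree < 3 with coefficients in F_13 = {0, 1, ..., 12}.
a · b ≡ 3x^2 + 3x + 9 (mod f(x))

Multiply in F_13[x]: a(x)·b(x) = (6x^2 + 9x + 10)·(5x^2 + 3x + 8) = 4x^4 + 11x^3 + 8x^2 + 11x + 2. This has degree ≥ 3, so divide by f(x) over F_13: 4x^4 + 11x^3 + 8x^2 + 11x + 2 = (4x + 10)·(x^3 + 10x^2 + 12x + 11) + (3x^2 + 3x + 9). Hence a·b ≡ 3x^2 + 3x + 9 (mod f). (F_13[x]/(f) is a field with 13^3 = 2197 elements since f is irreducible of degree 3.)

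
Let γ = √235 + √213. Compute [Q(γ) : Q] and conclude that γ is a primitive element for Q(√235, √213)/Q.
[Q(γ) : Q] = 4 (equivalently, Q(γ) = Q(√235, √213))

Obviously Q(γ) ⊆ Q(√235, √213), and [Q(√235, √213):Q] = 4 (since 235, 213 are distinct squarefree integers > 1 with 50055 not a perfect square). To show equality we compute the minimal polynomial of γ. From γ = √235 + √213: γ^2 = 235 + 2√(50055) + 213 = 448 + 2√(50055), so γ^2 - 448 = 2√(50055); squaring, (γ^2 - 448)^2 = 4·50055, i.e. γ^4 - 896γ^2 + 200704 - 200220 = 0, i.e. γ^4 - 896γ^2 + 484 = 0. So γ is a root of x^4 - 896x^2 + 484. This polynomial is irreducible over Q: it has no rational root (each ±√235 ± √213 is irrational), and any factorization into two quadratics over Q would force √(50055) ∈ Q (pairing opposite roots) or √235, √213 ∈ Q (other pairings), all impossible. Hence [Q(γ):Q] = 4 = [Q(√235, √213):Q], so Q(γ) = Q(√235, √213).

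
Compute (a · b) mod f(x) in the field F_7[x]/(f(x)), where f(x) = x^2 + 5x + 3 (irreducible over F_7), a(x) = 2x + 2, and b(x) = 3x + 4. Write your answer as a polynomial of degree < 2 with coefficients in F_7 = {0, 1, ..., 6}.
a · b ≡ 5x + 4 (mod f(x))

Multiply in F_7[x]: a(x)·b(x) = (2x + 2)·(3x + 4) = 6x^2 + 1. This has degree ≥ 2, so divide by f(x) over F_7: 6x^2 + 1 = (6)·(x^2 + 5x + 3) + (5x + 4). Hence a·b ≡ 5x + 4 (mod f). (F_7[x]/(f) is a field with 7^2 = 49 elements since f is irreducible of degree 2.)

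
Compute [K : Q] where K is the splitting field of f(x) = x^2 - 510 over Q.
[K : Q] = 2

f(x) = x^2 - 510 factors as (x - √510)(x + √510). The splitting field is K = Q(√510). Since 510 is squarefree and > 1, it is not a perfect square, so x^2 - 510 is irreducible over Q and [Q(√510) : Q] = 2. Hence [K : Q] = 2.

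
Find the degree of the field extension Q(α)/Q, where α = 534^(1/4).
[Q(α):Q] = 4

α is a root of x^4 - 534. By Eisenstein's criterion at the prime p = 2 (which divides the constant term 534 but p^2 = 4 does not, since 534 is squarefree), x^4 - 534 is irreducible over Q. Hence [Q(α):Q] = 4.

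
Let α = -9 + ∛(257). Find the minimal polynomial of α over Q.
m_α(x) = x^3 + 27x^2 + 243x + 472

Set β = α + 9 = ∛(257), so β^3 = 257. Then (α + 9)^3 - 257 = 0, i.e. α is a root of g(x) = (x + 9)^3 - 257 = x^3 + 27x^2 + 243x + 472. Since g(x) = h(x + 9) where h(x) = x^3 - 257, and h is irreducible over Q (because 257 is not a perfect cube, so h has no rational root, and a monic cubic with no rational root is irreducible), g is also irreducible (irreducibility is preserved under the substitution x → x + 9). Hence m_α(x) = x^3 + 27x^2 + 243x + 472.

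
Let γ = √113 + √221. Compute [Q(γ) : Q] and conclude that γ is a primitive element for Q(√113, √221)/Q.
[Q(γ) : Q] = 4 (equivalently, Q(γ) = Q(√113, √221))

Obviously Q(γ) ⊆ Q(√113, √221), and [Q(√113, √221):Q] = 4 (since 113, 221 are distinct squarefree integers > 1 with 24973 not a perfect square). To show equality we compute the minimal polynomial of γ. From γ = √113 + √221: γ^2 = 113 + 2√(24973) + 221 = 334 + 2√(24973), so γ^2 - 334 = 2√(24973); squaring, (γ^2 - 334)^2 = 4·24973, i.e. γ^4 - 668γ^2 + 111556 - 99892 = 0, i.e. γ^4 - 668γ^2 + 11664 = 0. So γ is a root of x^4 - 668x^2 + 11664. This polynomial is irreducible over Q: it has no rational root (each ±√113 ± √221 is irrational), and any factorization into two quadratics over Q would force √(24973) ∈ Q (pairing opposite roots) or √113, √221 ∈ Q (other pairings), all impossible. Hence [Q(γ):Q] = 4 = [Q(√113, √221):Q], so Q(γ) = Q(√113, √221).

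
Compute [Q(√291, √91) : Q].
[Q(√291, √91) : Q] = 4

[Q(√291):Q] = 2 (min poly x^2 - 291, irreducible since 291 is squarefree > 1). For the top step, suppose √91 ∈ Q(√291), say √91 = c + d√291 with c, d ∈ Q. Squaring: 91 = c^2 + 291d^2 + 2cd√291. Since √291 ∉ Q this forces 2cd = 0. If d = 0 then √91 = c ∈ Q, contradicting 91 squarefree > 1. If c = 0 then 91 = 291d^2, so 291·91 = (291d)^2 is a perfect square in Q — but 291·91 = 26481 is not a perfect square (since 291 and 91 are distinct squarefree integers). Contradiction. Hence √91 ∉ Q(√291), so x^2 - 91 stays irreducible over Q(√291) and [Q(√291, √91) : Q(√291)] = 2. By the tower law, [Q(√291, √91) : Q] = 2 · 2 = 4.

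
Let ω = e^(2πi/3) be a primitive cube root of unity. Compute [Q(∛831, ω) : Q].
[Q(∛831, ω) : Q] = 6

[Q(∛831):Q] = 3 (min poly x^3 - 831, irreducible since 831 is not a perfect cube). [Q(ω):Q] = 2 (min poly x^2 + x + 1). Since Q(∛831) ⊂ R and ω ∉ R, we have ω ∉ Q(∛831), so x^2 + x + 1 remains irreducible over Q(∛831) and [Q(∛831, ω) : Q(∛831)] = 2. By the tower law, [Q(∛831, ω) : Q] = 3 · 2 = 6. (In fact Q(∛831, ω) is the splitting field of x^3 - 831 over Q.)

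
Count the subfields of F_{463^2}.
F_{463^2} has 2 subfields

The subfields of F_{p^n} are exactly the fields F_{p^d} for d | n (each is the fixed field of the unique index-d subgroup of Gal(F_{p^n}/F_p) ≅ Z/nZ). The divisors of n = 2 are {1, 2}, giving 2 subfields: F_{463^1}, F_{463^2}.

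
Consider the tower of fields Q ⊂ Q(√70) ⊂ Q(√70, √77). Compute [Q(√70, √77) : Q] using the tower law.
[Q(√70, √77) : Q] = 4

[Q(√70):Q] = 2 (min poly x^2 - 70, irreducible since 70 is squarefree > 1). For the top step, suppose √77 ∈ Q(√70), say √77 = c + d√70 with c, d ∈ Q. Squaring: 77 = c^2 + 70d^2 + 2cd√70. Since √70 ∉ Q this forces 2cd = 0. If d = 0 then √77 = c ∈ Q, contradicting 77 squarefree > 1. If c = 0 then 77 = 70d^2, so 70·77 = (70d)^2 is a perfect square in Q — but 70·77 = 5390 is not a perfect square (since 70 and 77 are distinct squarefree integers). Contradiction. Hence √77 ∉ Q(√70), so x^2 - 77 stays irreducible over Q(√70) and [Q(√70, √77) : Q(√70)] = 2. By the tower law, [Q(√70, √77) : Q] = 2 · 2 = 4.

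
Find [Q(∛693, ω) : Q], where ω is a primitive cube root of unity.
[Q(∛693, ω) : Q] = 6

[Q(∛693):Q] = 3 (min poly x^3 - 693, irreducible since 693 is not a perfect cube). [Q(ω):Q] = 2 (min poly x^2 + x + 1). Since Q(∛693) ⊂ R and ω ∉ R, we have ω ∉ Q(∛693), so x^2 + x + 1 remains irreducible over Q(∛693) and [Q(∛693, ω) : Q(∛693)] = 2. By the tower law, [Q(∛693, ω) : Q] = 3 · 2 = 6. (In fact Q(∛693, ω) is the splitting field of x^3 - 693 over Q.)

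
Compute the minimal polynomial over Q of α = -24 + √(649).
m_α(x) = x^2 + 48x - 73

From α + 24 = √(649), squaring gives (α + 24)^2 = 649, i.e. α^2 + 48α + 576 = 649, so α^2 + 48α - 73 = 0. The discriminant of x^2 + 48x - 73 is (48)^2 - 4·(-73) = 2304 + 292 = 2596, and 4·(649) is not a perfect square in Q since 649 is squarefree and ≠ 1. Hence x^2 + 48x - 73 is irreducible over Q and is the minimal polynomial of α.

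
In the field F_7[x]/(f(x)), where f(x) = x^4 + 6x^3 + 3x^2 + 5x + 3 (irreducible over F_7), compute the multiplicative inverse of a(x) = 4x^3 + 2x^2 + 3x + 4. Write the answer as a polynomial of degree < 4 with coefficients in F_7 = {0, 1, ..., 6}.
a(x)^(-1) ≡ x^3 + 3x^2 + 1 (mod f(x))

Since f is irreducible over F_7, F_7[x]/(f) is a field and a(x) ≠ 0 has an inverse. Apply the extended Euclidean algorithm to f(x) and a(x) in F_7[x]: f(x) = (2x + 4)·a(x) + (3x^2 + 6x + 1);  a(x) = (6x + 5)·(3x^2 + 6x + 1) + (2x + 6);  (3x^2 + 6x + 1) = (5x + 2)·(2x + 6) + (3). The last nonzero remainder is the constant 3 = gcd(f, a) in F_7. Back-substituting through the division chain expresses 3 = s(x)·a(x) + t(x)·f(x) with s(x) ≡ 3x^3 + 2x^2 + 3 (mod f), so (3x^3 + 2x^2 + 3)·a(x) ≡ 3 (mod f). Multiplying by 3^(-1) ≡ 5 in F_7 gives a(x)^(-1) ≡ 5·(3x^3 + 2x^2 + 3) ≡ x^3 + 3x^2 + 1 (mod f). Check: (4x^3 + 2x^2 + 3x + 4)·(x^3 + 3x^2 + 1) = 4x^6 + 2x^4 + 3x^3 + 3x + 4 ≡ 1 (mod x^4 + 6x^3 + 3x^2 + 5x + 3).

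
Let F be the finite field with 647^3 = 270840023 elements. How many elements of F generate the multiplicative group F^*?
There are φ(270840022) = 120113280 primitive elements

F_q^* is cyclic of order q - 1 = 270840022. A cyclic group of order m has exactly φ(m) generators. Here m = 270840022 = 2 · 17 · 19 · 211 · 1987, so the number of primitive elements is φ(270840022) = 120113280.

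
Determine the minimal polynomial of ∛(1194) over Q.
m_α(x) = x^3 - 1194

α satisfies α^3 = 1194, so x^3 - 1194 annihilates α. By the rational root test, a rational root p/q (in lowest terms) of x^3 - 1194 would satisfy p^3 = 1194 q^3, forcing q = 1 and p^3 = 1194; but 1194 is not a perfect cube, contradiction. A monic cubic over Q with no rational root is irreducible (any nontrivial factorization would include a linear factor). Hence x^3 - 1194 is the minimal polynomial of α, and in particular [Q(α):Q] = 3.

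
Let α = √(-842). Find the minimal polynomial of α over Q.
m_α(x) = x^2 + 842

α satisfies α^2 + 842 = 0, so x^2 + 842 annihilates α. Since d = -842 is squarefree and ≠ 1, it is not a perfect square in Q, so x^2 + 842 has no rational root and is therefore irreducible over Q (a degree-2 polynomial over a field is irreducible iff it has no root). Hence m_α(x) = x^2 + 842.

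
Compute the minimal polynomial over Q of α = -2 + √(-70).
m_α(x) = x^2 + 4x + 74

From α + 2 = √(-70), squaring gives (α + 2)^2 = -70, i.e. α^2 + 4α + 4 = -70, so α^2 + 4α + 74 = 0. The discriminant of x^2 + 4x + 74 is (4)^2 - 4·(74) = 16 - 296 = -280, and 4·(-70) is not a perfect square in Q since -70 is squarefree and ≠ 1. Hence x^2 + 4x + 74 is irreducible over Q and is the minimal polynomial of α.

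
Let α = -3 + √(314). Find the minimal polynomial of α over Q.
m_α(x) = x^2 + 6x - 305

From α + 3 = √(314), squaring gives (α + 3)^2 = 314, i.e. α^2 + 6α + 9 = 314, so α^2 + 6α - 305 = 0. The discriminant of x^2 + 6x - 305 is (6)^2 - 4·(-305) = 36 + 1220 = 1256, and 4·(314) is not a perfect square in Q since 314 is squarefree and ≠ 1. Hence x^2 + 6x - 305 is irreducible over Q and is the minimal polynomial of α.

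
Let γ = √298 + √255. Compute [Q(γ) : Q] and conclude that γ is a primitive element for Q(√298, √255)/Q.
[Q(γ) : Q] = 4 (equivalently, Q(γ) = Q(√298, √255))

Obviously Q(γ) ⊆ Q(√298, √255), and [Q(√298, √255):Q] = 4 (since 298, 255 are distinct squarefree integers > 1 with 75990 not a perfect square). To show equality we compute the minimal polynomial of γ. From γ = √298 + √255: γ^2 = 298 + 2√(75990) + 255 = 553 + 2√(75990), so γ^2 - 553 = 2√(75990); squaring, (γ^2 - 553)^2 = 4·75990, i.e. γ^4 - 1106γ^2 + 305809 - 303960 = 0, i.e. γ^4 - 1106γ^2 + 1849 = 0. So γ is a root of x^4 - 1106x^2 + 1849. This polynomial is irreducible over Q: it has no rational root (each ±√298 ± √255 is irrational), and any factorization into two quadratics over Q would force √(75990) ∈ Q (pairing opposite roots) or √298, √255 ∈ Q (other pairings), all impossible. Hence [Q(γ):Q] = 4 = [Q(√298, √255):Q], so Q(γ) = Q(√298, √255).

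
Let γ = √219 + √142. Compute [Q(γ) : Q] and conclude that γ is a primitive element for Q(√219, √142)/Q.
[Q(γ) : Q] = 4 (equivalently, Q(γ) = Q(√219, √142))

Obviously Q(γ) ⊆ Q(√219, √142), and [Q(√219, √142):Q] = 4 (since 219, 142 are distinct squarefree integers > 1 with 31098 not a perfect square). To show equality we compute the minimal polynomial of γ. From γ = √219 + √142: γ^2 = 219 + 2√(31098) + 142 = 361 + 2√(31098), so γ^2 - 361 = 2√(31098); squaring, (γ^2 - 361)^2 = 4·31098, i.e. γ^4 - 722γ^2 + 130321 - 124392 = 0, i.e. γ^4 - 722γ^2 + 5929 = 0. So γ is a root of x^4 - 722x^2 + 5929. This polynomial is irreducible over Q: it has no rational root (each ±√219 ± √142 is irrational), and any factorization into two quadratics over Q would force √(31098) ∈ Q (pairing opposite roots) or √219, √142 ∈ Q (other pairings), all impossible. Hence [Q(γ):Q] = 4 = [Q(√219, √142):Q], so Q(γ) = Q(√219, √142).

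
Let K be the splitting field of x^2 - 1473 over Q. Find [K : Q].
[K : Q] = 2

f(x) = x^2 - 1473 factors as (x - √1473)(x + √1473). The splitting field is K = Q(√1473). Since 1473 is squarefree and > 1, it is not a perfect square, so x^2 - 1473 is irreducible over Q and [Q(√1473) : Q] = 2. Hence [K : Q] = 2.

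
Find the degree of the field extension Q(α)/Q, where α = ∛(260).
[Q(α):Q] = 3

The minimal polynomial of α is x^3 - 260, irreducible over Q since 260 is not a perfect cube (so x^3 - 260 has no rational root). Hence [Q(α):Q] = deg(m_α) = 3.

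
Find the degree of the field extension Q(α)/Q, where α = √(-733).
[Q(α):Q] = 2

[Q(α):Q] equals the degree of the minimal polynomial of α. Here α^2 = -733 and x^2 + 733 is irreducible (d = -733 is squarefree, ≠ 1, hence not a square), so deg(m_α) = 2. Thus [Q(α):Q] = 2.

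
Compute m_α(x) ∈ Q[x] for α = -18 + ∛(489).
m_α(x) = x^3 + 54x^2 + 972x + 5343

Set β = α + 18 = ∛(489), so β^3 = 489. Then (α + 18)^3 - 489 = 0, i.e. α is a root of g(x) = (x + 18)^3 - 489 = x^3 + 54x^2 + 972x + 5343. Since g(x) = h(x + 18) where h(x) = x^3 - 489, and h is irreducible over Q (because 489 is not a perfect cube, so h has no rational root, and a monic cubic with no rational root is irreducible), g is also irreducible (irreducibility is preserved under the substitution x → x + 18). Hence m_α(x) = x^3 + 54x^2 + 972x + 5343.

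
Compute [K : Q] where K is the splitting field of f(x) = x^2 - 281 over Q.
[K : Q] = 2

f(x) = x^2 - 281 factors as (x - √281)(x + √281). The splitting field is K = Q(√281). Since 281 is squarefree and > 1, it is not a perfect square, so x^2 - 281 is irreducible over Q and [Q(√281) : Q] = 2. Hence [K : Q] = 2.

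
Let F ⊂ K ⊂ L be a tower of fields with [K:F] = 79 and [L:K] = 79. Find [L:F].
[L:F] = 6241

The tower law says that for any tower of field extensions F ⊂ K ⊂ L with finite degrees, [L:F] = [L:K] · [K:F]. Here this gives [L:F] = 79 · 79 = 6241.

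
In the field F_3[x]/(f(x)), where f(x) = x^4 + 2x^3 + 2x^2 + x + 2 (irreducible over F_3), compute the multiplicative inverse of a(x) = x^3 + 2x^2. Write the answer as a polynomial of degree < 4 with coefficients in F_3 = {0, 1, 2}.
a(x)^(-1) ≡ 2x^3 + x^2 + 2x + 2 (mod f(x))

Since f is irreducible over F_3, F_3[x]/(f) is a field and a(x) ≠ 0 has an inverse. Apply the extended Euclidean algorithm to f(x) and a(x) in F_3[x]: f(x) = (x)·a(x) + (2x^2 + x + 2);  a(x) = (2x)·(2x^2 + x + 2) + (2x);  (2x^2 + x + 2) = (x + 2)·(2x) + (2). The last nonzero remainder is the constant 2 = gcd(f, a) in F_3. Back-substituting through the division chain expresses 2 = s(x)·a(x) + t(x)·f(x) with s(x) ≡ x^3 + 2x^2 + x + 1 (mod f), so (x^3 + 2x^2 + x + 1)·a(x) ≡ 2 (mod f). Multiplying by 2^(-1) ≡ 2 in F_3 gives a(x)^(-1) ≡ 2·(x^3 + 2x^2 + x + 1) ≡ 2x^3 + x^2 + 2x + 2 (mod f). Check: (x^3 + 2x^2)·(2x^3 + x^2 + 2x + 2) = 2x^6 + 2x^5 + x^4 + x^2 ≡ 1 (mod x^4 + 2x^3 + 2x^2 + x + 2).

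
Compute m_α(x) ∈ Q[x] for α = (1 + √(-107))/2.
m_α(x) = x^2 - x + 27

From 2α - 1 = √(-107), squaring gives (2α - 1)^2 = -107, i.e. 4α^2 - 4α + 1 = -107, so α^2 - α + (1 + 107)/4 = 0. Since -107 ≡ 1 (mod 4), (1 + 107)/4 = 27 ∈ Z. The polynomial x^2 - x + 27 has discriminant 1 - 4·(27) = -107, which is not a perfect square in Q (d = -107 is squarefree and ≠ 1), so x^2 - x + 27 is irreducible over Q. It is the minimal polynomial of α.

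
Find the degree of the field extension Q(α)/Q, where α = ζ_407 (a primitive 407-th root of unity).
[Q(α):Q] = 360

The minimal polynomial of ζ_407 over Q is the 407-th cyclotomic polynomial Φ_407(x), which is irreducible over Q and has degree φ(407) = 360. Hence [Q(α):Q] = φ(407) = 360.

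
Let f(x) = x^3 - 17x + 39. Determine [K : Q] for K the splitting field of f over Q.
[K : Q] = 6

By the rational root test, any rational root of the monic integer polynomial f(x) = x^3 - 17x + 39 must be an integer dividing the constant term 39, i.e. one of ±{1, 3, 13, 39}. Evaluating: f(1) = 23, f(-1) = 55, f(3) = 15, f(-3) = 63, f(13) = 2015, f(-13) = -1937, f(39) = 58695, f(-39) = -58617; none is 0, so f has no rational root and is therefore irreducible over Q (a cubic with no linear factor over a field is irreducible). For an irreducible cubic, the Galois group is A_3 or S_3 according as the discriminant disc(f) = -4a^3 - 27b^2 = -4·(-17)^3 - 27·(39)^2 = -21415 is or is not a square in Q. Here disc(f) = -21415 is not a perfect square in Q, so the Galois group of f over Q is not contained in A_3 and must be all of S_3. The splitting field has degree |S_3| = 6 over Q, so [K : Q] = 6.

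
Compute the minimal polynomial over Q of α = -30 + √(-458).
m_α(x) = x^2 + 60x + 1358

From α + 30 = √(-458), squaring gives (α + 30)^2 = -458, i.e. α^2 + 60α + 900 = -458, so α^2 + 60α + 1358 = 0. The discriminant of x^2 + 60x + 1358 is (60)^2 - 4·(1358) = 3600 - 5432 = -1832, and 4·(-458) is not a perfect square in Q since -458 is squarefree and ≠ 1. Hence x^2 + 60x + 1358 is irreducible over Q and is the minimal polynomial of α.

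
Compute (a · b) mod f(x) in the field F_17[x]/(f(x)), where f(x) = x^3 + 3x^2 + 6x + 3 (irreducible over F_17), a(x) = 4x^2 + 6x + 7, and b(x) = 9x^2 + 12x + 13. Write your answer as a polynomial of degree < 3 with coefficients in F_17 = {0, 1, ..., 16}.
a · b ≡ 6x^2 + 5x + 7 (mod f(x))

Multiply in F_17[x]: a(x)·b(x) = (4x^2 + 6x + 7)·(9x^2 + 12x + 13) = 2x^4 + 9x + 6. This has degree ≥ 3, so divide by f(x) over F_17: 2x^4 + 9x + 6 = (2x + 11)·(x^3 + 3x^2 + 6x + 3) + (6x^2 + 5x + 7). Hence a·b ≡ 6x^2 + 5x + 7 (mod f). (F_17[x]/(f) is a field with 17^3 = 4913 elements since f is irreducible of degree 3.)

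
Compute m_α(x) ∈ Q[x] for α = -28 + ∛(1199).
m_α(x) = x^3 + 84x^2 + 2352x + 20753

Set β = α + 28 = ∛(1199), so β^3 = 1199. Then (α + 28)^3 - 1199 = 0, i.e. α is a root of g(x) = (x + 28)^3 - 1199 = x^3 + 84x^2 + 2352x + 20753. Since g(x) = h(x + 28) where h(x) = x^3 - 1199, and h is irreducible over Q (because 1199 is not a perfect cube, so h has no rational root, and a monic cubic with no rational root is irreducible), g is also irreducible (irreducibility is preserved under the substitution x → x + 28). Hence m_α(x) = x^3 + 84x^2 + 2352x + 20753.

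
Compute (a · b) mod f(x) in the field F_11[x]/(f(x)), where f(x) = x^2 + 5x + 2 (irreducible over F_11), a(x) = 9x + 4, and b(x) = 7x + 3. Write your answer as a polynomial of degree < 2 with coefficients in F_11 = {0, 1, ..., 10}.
a · b ≡ 4x + 7 (mod f(x))

Multiply in F_11[x]: a(x)·b(x) = (9x + 4)·(7x + 3) = 8x^2 + 1. This has degree ≥ 2, so divide by f(x) over F_11: 8x^2 + 1 = (8)·(x^2 + 5x + 2) + (4x + 7). Hence a·b ≡ 4x + 7 (mod f). (F_11[x]/(f) is a field with 11^2 = 121 elements since f is irreducible of degree 2.)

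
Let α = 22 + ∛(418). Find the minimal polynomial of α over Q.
m_α(x) = x^3 - 66x^2 + 1452x - 11066

Set β = α - 22 = ∛(418), so β^3 = 418. Then (α - 22)^3 - 418 = 0, i.e. α is a root of g(x) = (x - 22)^3 - 418 = x^3 - 66x^2 + 1452x - 11066. Since g(x) = h(x - 22) where h(x) = x^3 - 418, and h is irreducible over Q (because 418 is not a perfect cube, so h has no rational root, and a monic cubic with no rational root is irreducible), g is also irreducible (irreducibility is preserved under the substitution x → x - 22). Hence m_α(x) = x^3 - 66x^2 + 1452x - 11066.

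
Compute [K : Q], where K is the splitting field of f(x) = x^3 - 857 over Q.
[K : Q] = 6

The roots of x^3 - 857 are ∛857, ω∛857, ω^2∛857 where ω = e^(2πi/3) is a primitive cube root of unity, so K = Q(∛857, ω). Now [Q(∛857):Q] = 3 (since 857 is not a perfect cube, x^3 - 857 is irreducible) and [Q(ω):Q] = 2. Both 2 and 3 divide [K:Q], and [K:Q] ≤ 3·2 = 6, so [K:Q] = 6. (Equivalently: Q(∛857) ⊂ R but ω ∉ R, so [K : Q(∛857)] = 2.)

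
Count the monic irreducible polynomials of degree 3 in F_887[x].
There are 232621072 monic irreducible polynomials of degree 3 over F_887

Each element of F_{887^3} that lies in no proper subfield is a root of exactly one monic irreducible of degree 3 over F_887, and each such polynomial has 3 distinct roots in F_{887^3}. By Möbius inversion the count is N_887(3) = (1/3) Σ_{d|3} μ(3/d) · 887^d = (1/3)(μ(3)·887^1 + μ(1)·887^3) = 697863216/3 = 232621072.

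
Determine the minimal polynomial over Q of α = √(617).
m_α(x) = x^2 - 617

α satisfies α^2 - 617 = 0, so x^2 - 617 annihilates α. Since d = 617 is squarefree and ≠ 1, it is not a perfect square in Q, so x^2 - 617 has no rational root and is therefore irreducible over Q (a degree-2 polynomial over a field is irreducible iff it has no root). Hence m_α(x) = x^2 - 617.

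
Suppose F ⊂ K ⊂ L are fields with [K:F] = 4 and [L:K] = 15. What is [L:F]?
[L:F] = 60

The tower law says that for any tower of field extensions F ⊂ K ⊂ L with finite degrees, [L:F] = [L:K] · [K:F]. Here this gives [L:F] = 15 · 4 = 60.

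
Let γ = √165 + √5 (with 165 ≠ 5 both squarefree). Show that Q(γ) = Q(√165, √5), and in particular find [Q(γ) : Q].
[Q(γ) : Q] = 4 (equivalently, Q(γ) = Q(√165, √5))

Obviously Q(γ) ⊆ Q(√165, √5), and [Q(√165, √5):Q] = 4 (since 165, 5 are distinct squarefree integers > 1 with 825 not a perfect square). To show equality we compute the minimal polynomial of γ. From γ = √165 + √5: γ^2 = 165 + 2√(825) + 5 = 170 + 2√(825), so γ^2 - 170 = 2√(825); squaring, (γ^2 - 170)^2 = 4·825, i.e. γ^4 - 340γ^2 + 28900 - 3300 = 0, i.e. γ^4 - 340γ^2 + 25600 = 0. So γ is a root of x^4 - 340x^2 + 25600. This polynomial is irreducible over Q: it has no rational root (each ±√165 ± √5 is irrational), and any factorization into two quadratics over Q would force √(825) ∈ Q (pairing opposite roots) or √165, √5 ∈ Q (other pairings), all impossible. Hence [Q(γ):Q] = 4 = [Q(√165, √5):Q], so Q(γ) = Q(√165, √5).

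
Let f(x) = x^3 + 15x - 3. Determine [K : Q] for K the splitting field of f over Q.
[K : Q] = 6

By the rational root test, any rational root of the monic integer polynomial f(x) = x^3 + 15x - 3 must be an integer dividing the constant term -3, i.e. one of ±{1, 3}. Evaluating: f(1) = 13, f(-1) = -19, f(3) = 69, f(-3) = -75; none is 0, so f has no rational root and is therefore irreducible over Q (a cubic with no linear factor over a field is irreducible). For an irreducible cubic, the Galois group is A_3 or S_3 according as the discriminant disc(f) = -4a^3 - 27b^2 = -4·(15)^3 - 27·(-3)^2 = -13743 is or is not a square in Q. Here disc(f) = -13743 is not a perfect square in Q, so the Galois group of f over Q is not contained in A_3 and must be all of S_3. The splitting field has degree |S_3| = 6 over Q, so [K : Q] = 6.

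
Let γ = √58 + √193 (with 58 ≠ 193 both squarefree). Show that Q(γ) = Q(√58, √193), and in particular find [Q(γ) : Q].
[Q(γ) : Q] = 4 (equivalently, Q(γ) = Q(√58, √193))

Obviously Q(γ) ⊆ Q(√58, √193), and [Q(√58, √193):Q] = 4 (since 58, 193 are distinct squarefree integers > 1 with 11194 not a perfect square). To show equality we compute the minimal polynomial of γ. From γ = √58 + √193: γ^2 = 58 + 2√(11194) + 193 = 251 + 2√(11194), so γ^2 - 251 = 2√(11194); squaring, (γ^2 - 251)^2 = 4·11194, i.e. γ^4 - 502γ^2 + 63001 - 44776 = 0, i.e. γ^4 - 502γ^2 + 18225 = 0. So γ is a root of x^4 - 502x^2 + 18225. This polynomial is irreducible over Q: it has no rational root (each ±√58 ± √193 is irrational), and any factorization into two quadratics over Q would force √(11194) ∈ Q (pairing opposite roots) or √58, √193 ∈ Q (other pairings), all impossible. Hence [Q(γ):Q] = 4 = [Q(√58, √193):Q], so Q(γ) = Q(√58, √193).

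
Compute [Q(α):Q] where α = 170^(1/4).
[Q(α):Q] = 4

α is a root of x^4 - 170. By Eisenstein's criterion at the prime p = 2 (which divides the constant term 170 but p^2 = 4 does not, since 170 is squarefree), x^4 - 170 is irreducible over Q. Hence [Q(α):Q] = 4.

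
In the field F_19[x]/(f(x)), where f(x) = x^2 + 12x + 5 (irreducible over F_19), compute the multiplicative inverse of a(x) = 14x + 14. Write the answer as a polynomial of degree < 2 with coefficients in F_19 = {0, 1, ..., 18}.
a(x)^(-1) ≡ 12x + 18 (mod f(x))

Since f is irreducible over F_19, F_19[x]/(f) is a field and a(x) ≠ 0 has an inverse. Apply the extended Euclidean algorithm to f(x) and a(x) in F_19[x]: f(x) = (15x + 13)·a(x) + (13). The last nonzero remainder is the constant 13 = gcd(f, a) in F_19. Back-substituting through the division chain expresses 13 = s(x)·a(x) + t(x)·f(x) with s(x) ≡ 4x + 6 (mod f), so (4x + 6)·a(x) ≡ 13 (mod f). Multiplying by 13^(-1) ≡ 3 in F_19 gives a(x)^(-1) ≡ 3·(4x + 6) ≡ 12x + 18 (mod f). Check: (14x + 14)·(12x + 18) = 16x^2 + 2x + 5 ≡ 1 (mod x^2 + 12x + 5).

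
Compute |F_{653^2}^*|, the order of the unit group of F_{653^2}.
|F_{653^2}^*| = 426408

F_{653^2} has 653^2 = 426409 elements; its multiplicative group consists of all nonzero elements, so |F_{653^2}^*| = 426409 - 1 = 426408. (It is cyclic since any finite subgroup of the multiplicative group of a field is cyclic.)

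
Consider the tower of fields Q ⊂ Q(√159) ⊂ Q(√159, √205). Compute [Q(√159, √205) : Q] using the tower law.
[Q(√159, √205) : Q] = 4

[Q(√159):Q] = 2 (min poly x^2 - 159, irreducible since 159 is squarefree > 1). For the top step, suppose √205 ∈ Q(√159), say √205 = c + d√159 with c, d ∈ Q. Squaring: 205 = c^2 + 159d^2 + 2cd√159. Since √159 ∉ Q this forces 2cd = 0. If d = 0 then √205 = c ∈ Q, contradicting 205 squarefree > 1. If c = 0 then 205 = 159d^2, so 159·205 = (159d)^2 is a perfect square in Q — but 159·205 = 32595 is not a perfect square (since 159 and 205 are distinct squarefree integers). Contradiction. Hence √205 ∉ Q(√159), so x^2 - 205 stays irreducible over Q(√159) and [Q(√159, √205) : Q(√159)] = 2. By the tower law, [Q(√159, √205) : Q] = 2 · 2 = 4.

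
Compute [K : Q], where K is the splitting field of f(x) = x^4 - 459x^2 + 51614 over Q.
[K : Q] = 4

Solving the quadratic in x^2: x^2 = (459 ± √(459^2 - 4·51614))/2 = (459 ± √4225)/2 = (459 ± 65)/2, giving x^2 = 262 or x^2 = 197. So f(x) = (x^2 - 262)(x^2 - 197) and the roots of f are ±√262, ±√197. Hence the splitting field is K = Q(√262, √197). Since 262 and 197 are distinct squarefree integers > 1, their product 51614 is not a perfect square, so √197 ∉ Q(√262). By the tower law [K:Q] = [Q(√262,√197):Q(√262)] · [Q(√262):Q] = 2 · 2 = 4.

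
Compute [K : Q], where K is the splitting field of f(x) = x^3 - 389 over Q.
[K : Q] = 6

The roots of x^3 - 389 are ∛389, ω∛389, ω^2∛389 where ω = e^(2πi/3) is a primitive cube root of unity, so K = Q(∛389, ω). Now [Q(∛389):Q] = 3 (since 389 is not a perfect cube, x^3 - 389 is irreducible) and [Q(ω):Q] = 2. Both 2 and 3 divide [K:Q], and [K:Q] ≤ 3·2 = 6, so [K:Q] = 6. (Equivalently: Q(∛389) ⊂ R but ω ∉ R, so [K : Q(∛389)] = 2.)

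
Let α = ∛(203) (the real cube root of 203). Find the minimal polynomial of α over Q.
m_α(x) = x^3 - 203

α satisfies α^3 = 203, so x^3 - 203 annihilates α. By the rational root test, a rational root p/q (in lowest terms) of x^3 - 203 would satisfy p^3 = 203 q^3, forcing q = 1 and p^3 = 203; but 203 is not a perfect cube, contradiction. A monic cubic over Q with no rational root is irreducible (any nontrivial factorization would include a linear factor). Hence x^3 - 203 is the minimal polynomial of α, and in particular [Q(α):Q] = 3.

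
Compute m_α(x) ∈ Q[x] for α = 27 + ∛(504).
m_α(x) = x^3 - 81x^2 + 2187x - 20187

Set β = α - 27 = ∛(504), so β^3 = 504. Then (α - 27)^3 - 504 = 0, i.e. α is a root of g(x) = (x - 27)^3 - 504 = x^3 - 81x^2 + 2187x - 20187. Since g(x) = h(x - 27) where h(x) = x^3 - 504, and h is irreducible over Q (because 504 is not a perfect cube, so h has no rational root, and a monic cubic with no rational root is irreducible), g is also irreducible (irreducibility is preserved under the substitution x → x - 27). Hence m_α(x) = x^3 - 81x^2 + 2187x - 20187.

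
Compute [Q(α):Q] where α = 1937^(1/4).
[Q(α):Q] = 4

α is a root of x^4 - 1937. By Eisenstein's criterion at the prime p = 13 (which divides the constant term 1937 but p^2 = 169 does not, since 1937 is squarefree), x^4 - 1937 is irreducible over Q. Hence [Q(α):Q] = 4.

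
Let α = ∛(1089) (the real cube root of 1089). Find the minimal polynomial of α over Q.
m_α(x) = x^3 - 1089

α satisfies α^3 = 1089, so x^3 - 1089 annihilates α. By the rational root test, a rational root p/q (in lowest terms) of x^3 - 1089 would satisfy p^3 = 1089 q^3, forcing q = 1 and p^3 = 1089; but 1089 is not a perfect cube, contradiction. A monic cubic over Q with no rational root is irreducible (any nontrivial factorization would include a linear factor). Hence x^3 - 1089 is the minimal polynomial of α, and in particular [Q(α):Q] = 3.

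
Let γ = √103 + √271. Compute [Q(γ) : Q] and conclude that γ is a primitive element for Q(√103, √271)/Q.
[Q(γ) : Q] = 4 (equivalently, Q(γ) = Q(√103, √271))

Obviously Q(γ) ⊆ Q(√103, √271), and [Q(√103, √271):Q] = 4 (since 103, 271 are distinct squarefree integers > 1 with 27913 not a perfect square). To show equality we compute the minimal polynomial of γ. From γ = √103 + √271: γ^2 = 103 + 2√(27913) + 271 = 374 + 2√(27913), so γ^2 - 374 = 2√(27913); squaring, (γ^2 - 374)^2 = 4·27913, i.e. γ^4 - 748γ^2 + 139876 - 111652 = 0, i.e. γ^4 - 748γ^2 + 28224 = 0. So γ is a root of x^4 - 748x^2 + 28224. This polynomial is irreducible over Q: it has no rational root (each ±√103 ± √271 is irrational), and any factorization into two quadratics over Q would force √(27913) ∈ Q (pairing opposite roots) or √103, √271 ∈ Q (other pairings), all impossible. Hence [Q(γ):Q] = 4 = [Q(√103, √271):Q], so Q(γ) = Q(√103, √271).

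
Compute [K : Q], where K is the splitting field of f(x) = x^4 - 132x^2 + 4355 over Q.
[K : Q] = 4

Solving the quadratic in x^2: x^2 = (132 ± √(132^2 - 4·4355))/2 = (132 ± √4)/2 = (132 ± 2)/2, giving x^2 = 65 or x^2 = 67. So f(x) = (x^2 - 65)(x^2 - 67) and the roots of f are ±√65, ±√67. Hence the splitting field is K = Q(√65, √67). Since 65 and 67 are distinct squarefree integers > 1, their product 4355 is not a perfect square, so √67 ∉ Q(√65). By the tower law [K:Q] = [Q(√65,√67):Q(√65)] · [Q(√65):Q] = 2 · 2 = 4.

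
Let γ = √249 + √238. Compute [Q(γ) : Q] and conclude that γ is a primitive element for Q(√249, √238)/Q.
[Q(γ) : Q] = 4 (equivalently, Q(γ) = Q(√249, √238))

Obviously Q(γ) ⊆ Q(√249, √238), and [Q(√249, √238):Q] = 4 (since 249, 238 are distinct squarefree integers > 1 with 59262 not a perfect square). To show equality we compute the minimal polynomial of γ. From γ = √249 + √238: γ^2 = 249 + 2√(59262) + 238 = 487 + 2√(59262), so γ^2 - 487 = 2√(59262); squaring, (γ^2 - 487)^2 = 4·59262, i.e. γ^4 - 974γ^2 + 237169 - 237048 = 0, i.e. γ^4 - 974γ^2 + 121 = 0. So γ is a root of x^4 - 974x^2 + 121. This polynomial is irreducible over Q: it has no rational root (each ±√249 ± √238 is irrational), and any factorization into two quadratics over Q would force √(59262) ∈ Q (pairing opposite roots) or √249, √238 ∈ Q (other pairings), all impossible. Hence [Q(γ):Q] = 4 = [Q(√249, √238):Q], so Q(γ) = Q(√249, √238).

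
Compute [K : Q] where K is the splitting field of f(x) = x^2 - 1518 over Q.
[K : Q] = 2

f(x) = x^2 - 1518 factors as (x - √1518)(x + √1518). The splitting field is K = Q(√1518). Since 1518 is squarefree and > 1, it is not a perfect square, so x^2 - 1518 is irreducible over Q and [Q(√1518) : Q] = 2. Hence [K : Q] = 2.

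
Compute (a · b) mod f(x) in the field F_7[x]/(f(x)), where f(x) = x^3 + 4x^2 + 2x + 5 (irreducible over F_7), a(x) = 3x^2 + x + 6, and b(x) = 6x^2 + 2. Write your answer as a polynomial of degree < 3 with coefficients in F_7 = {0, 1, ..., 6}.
a · b ≡ 4x^2 + 2x + 6 (mod f(x))

Multiply in F_7[x]: a(x)·b(x) = (3x^2 + x + 6)·(6x^2 + 2) = 4x^4 + 6x^3 + 2x + 5. This has degree ≥ 3, so divide by f(x) over F_7: 4x^4 + 6x^3 + 2x + 5 = (4x + 4)·(x^3 + 4x^2 + 2x + 5) + (4x^2 + 2x + 6). Hence a·b ≡ 4x^2 + 2x + 6 (mod f). (F_7[x]/(f) is a field with 7^3 = 343 elements since f is irreducible of degree 3.)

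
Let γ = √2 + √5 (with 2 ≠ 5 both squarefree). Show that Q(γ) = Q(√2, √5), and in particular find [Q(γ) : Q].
[Q(γ) : Q] = 4 (equivalently, Q(γ) = Q(√2, √5))

Obviously Q(γ) ⊆ Q(√2, √5), and [Q(√2, √5):Q] = 4 (since 2, 5 are distinct squarefree integers > 1 with 10 not a perfect square). To show equality we compute the minimal polynomial of γ. From γ = √2 + √5: γ^2 = 2 + 2√(10) + 5 = 7 + 2√(10), so γ^2 - 7 = 2√(10); squaring, (γ^2 - 7)^2 = 4·10, i.e. γ^4 - 14γ^2 + 49 - 40 = 0, i.e. γ^4 - 14γ^2 + 9 = 0. So γ is a root of x^4 - 14x^2 + 9. This polynomial is irreducible over Q: it has no rational root (each ±√2 ± √5 is irrational), and any factorization into two quadratics over Q would force √(10) ∈ Q (pairing opposite roots) or √2, √5 ∈ Q (other pairings), all impossible. Hence [Q(γ):Q] = 4 = [Q(√2, √5):Q], so Q(γ) = Q(√2, √5).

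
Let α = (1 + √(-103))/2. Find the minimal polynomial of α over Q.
m_α(x) = x^2 - x + 26

From 2α - 1 = √(-103), squaring gives (2α - 1)^2 = -103, i.e. 4α^2 - 4α + 1 = -103, so α^2 - α + (1 + 103)/4 = 0. Since -103 ≡ 1 (mod 4), (1 + 103)/4 = 26 ∈ Z. The polynomial x^2 - x + 26 has discriminant 1 - 4·(26) = -103, which is not a perfect square in Q (d = -103 is squarefree and ≠ 1), so x^2 - x + 26 is irreducible over Q. It is the minimal polynomial of α.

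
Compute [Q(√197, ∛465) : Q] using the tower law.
[Q(√197, ∛465) : Q] = 6

Let L = Q(√197, ∛465). Since Q(√197) ⊂ L and [Q(√197):Q] = 2, the tower law gives 2 | [L:Q]. Likewise Q(∛465) ⊂ L with [Q(∛465):Q] = 3 (because 465 is not a perfect cube), so 3 | [L:Q]. As gcd(2,3) = 1, [L:Q] is divisible by 6. Conversely L is generated over Q by √197 and ∛465, so [L:Q] ≤ 2·3 = 6. Therefore [Q(√197, ∛465) : Q] = 6.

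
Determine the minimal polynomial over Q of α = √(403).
m_α(x) = x^2 - 403

α satisfies α^2 - 403 = 0, so x^2 - 403 annihilates α. Since d = 403 is squarefree and ≠ 1, it is not a perfect square in Q, so x^2 - 403 has no rational root and is therefore irreducible over Q (a degree-2 polynomial over a field is irreducible iff it has no root). Hence m_α(x) = x^2 - 403.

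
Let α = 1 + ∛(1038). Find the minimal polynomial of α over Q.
m_α(x) = x^3 - 3x^2 + 3x - 1039

Set β = α - 1 = ∛(1038), so β^3 = 1038. Then (α - 1)^3 - 1038 = 0, i.e. α is a root of g(x) = (x - 1)^3 - 1038 = x^3 - 3x^2 + 3x - 1039. Since g(x) = h(x - 1) where h(x) = x^3 - 1038, and h is irreducible over Q (because 1038 is not a perfect cube, so h has no rational root, and a monic cubic with no rational root is irreducible), g is also irreducible (irreducibility is preserved under the substitution x → x - 1). Hence m_α(x) = x^3 - 3x^2 + 3x - 1039.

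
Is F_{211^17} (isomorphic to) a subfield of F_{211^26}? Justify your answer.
No: F_{211^17} is not a subfield of F_{211^26}

F_{p^m} embeds in F_{p^n} iff m | n. Here 17 ∤ 26 (since 26 = 1·17 + 9 with remainder 9 ≠ 0), so F_{211^17} is not a subfield of F_{211^26}. Equivalently: if it were, the tower law would give 17 = [F_{211^17}:F_211] dividing [F_{211^26}:F_211] = 26, contradiction.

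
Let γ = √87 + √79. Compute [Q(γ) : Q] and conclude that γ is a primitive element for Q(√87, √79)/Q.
[Q(γ) : Q] = 4 (equivalently, Q(γ) = Q(√87, √79))

Obviously Q(γ) ⊆ Q(√87, √79), and [Q(√87, √79):Q] = 4 (since 87, 79 are distinct squarefree integers > 1 with 6873 not a perfect square). To show equality we compute the minimal polynomial of γ. From γ = √87 + √79: γ^2 = 87 + 2√(6873) + 79 = 166 + 2√(6873), so γ^2 - 166 = 2√(6873); squaring, (γ^2 - 166)^2 = 4·6873, i.e. γ^4 - 332γ^2 + 27556 - 27492 = 0, i.e. γ^4 - 332γ^2 + 64 = 0. So γ is a root of x^4 - 332x^2 + 64. This polynomial is irreducible over Q: it has no rational root (each ±√87 ± √79 is irrational), and any factorization into two quadratics over Q would force √(6873) ∈ Q (pairing opposite roots) or √87, √79 ∈ Q (other pairings), all impossible. Hence [Q(γ):Q] = 4 = [Q(√87, √79):Q], so Q(γ) = Q(√87, √79).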